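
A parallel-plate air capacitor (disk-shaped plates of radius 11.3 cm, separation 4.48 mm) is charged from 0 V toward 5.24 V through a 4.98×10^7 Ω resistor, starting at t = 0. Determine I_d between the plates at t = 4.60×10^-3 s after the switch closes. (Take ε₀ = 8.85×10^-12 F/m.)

3.28×10^-8 A

C = ε₀A/d = (8.85×10^-12)(0.04011)/(4.48×10^-3) = 7.924×10^-11 F, so τ = RC = 3.946×10^-3 s.
The conduction current is I(t) = (V₀/R) e^(−t/τ), and the displacement current between the plates equals it.
t/τ = 1.166; I_d = (5.24/4.98×10^7) · e^(−1.166) = (1.052×10^-7)(0.3116) = 3.28×10^-8 A.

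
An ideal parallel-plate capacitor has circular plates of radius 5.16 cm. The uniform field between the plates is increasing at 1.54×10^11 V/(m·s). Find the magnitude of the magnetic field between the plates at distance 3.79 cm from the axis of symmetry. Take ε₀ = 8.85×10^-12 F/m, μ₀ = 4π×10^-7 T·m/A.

Through the whole plate area (πR² = 8.365×10^-3 m²), I_d = ε₀ πR² dE/dt = 0.01140 A.
An Ampèrian loop of radius r encloses a fraction (r/R)² of I_d. Then B·2πr = μ₀ I_d (r/R)², giving B = μ₀ I_d r/(2πR²) = 3.25×10^-8 T.

3.25×10^-8 T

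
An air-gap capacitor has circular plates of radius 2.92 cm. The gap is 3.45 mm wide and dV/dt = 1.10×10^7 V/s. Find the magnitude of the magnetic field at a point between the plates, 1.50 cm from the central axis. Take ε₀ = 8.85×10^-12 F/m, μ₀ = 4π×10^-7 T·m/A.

I_d = C dV/dt with C = ε₀πR²/d = 6.872×10^-12 F, so I_d = (6.872×10^-12)(1.10×10^7) = 7.559×10^-5 A.
For r < R the Ampère–Maxwell law gives B(2πr) = μ₀ I_d (r²/R²), so B = μ₀ I_d r/(2πR²) = (4π×10^-7)(7.559×10^-5)(0.0150)/(2π·0.0292²) = 2.66×10^-10 T.

2.66×10^-10 T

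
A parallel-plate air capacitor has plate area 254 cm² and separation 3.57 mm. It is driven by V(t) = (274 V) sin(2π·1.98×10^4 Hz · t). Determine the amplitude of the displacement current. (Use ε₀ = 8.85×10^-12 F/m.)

2.15×10^-3 A

(dE/dt)_max = V₀ω/d = 9.548×10^9 V/(m·s); ω = 2πf = 1.244×10^5 rad/s.
I_d,max = ε₀ A (dE/dt)_max = (8.85×10^-12)(0.0254)(9.548×10^9) = 2.15×10^-3 A.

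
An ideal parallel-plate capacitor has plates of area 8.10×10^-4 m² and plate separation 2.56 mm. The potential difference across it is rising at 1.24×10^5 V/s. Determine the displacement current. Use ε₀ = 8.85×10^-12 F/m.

E = V/d so dE/dt = (dV/dt)/d = 4.844×10^7 V/(m·s), and I_d = ε₀ A dE/dt = (8.85×10^-12)(8.10×10^-4)(4.844×10^7) = 3.47×10^-7 A.

3.47×10^-7 A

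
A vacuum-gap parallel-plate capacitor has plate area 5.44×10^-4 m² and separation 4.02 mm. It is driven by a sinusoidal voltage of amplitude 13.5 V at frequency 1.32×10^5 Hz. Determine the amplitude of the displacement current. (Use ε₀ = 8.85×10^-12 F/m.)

1.34×10^-5 A

C = ε₀A/d = (8.85×10^-12)(5.44×10^-4)/(4.02×10^-3) = 1.198×10^-12 F; ω = 2πf = 8.294×10^5 rad/s.
I_d = C dV/dt, so |I_d|_max = C V₀ ω = (1.198×10^-12)(13.5)(8.294×10^5) = 1.34×10^-5 A.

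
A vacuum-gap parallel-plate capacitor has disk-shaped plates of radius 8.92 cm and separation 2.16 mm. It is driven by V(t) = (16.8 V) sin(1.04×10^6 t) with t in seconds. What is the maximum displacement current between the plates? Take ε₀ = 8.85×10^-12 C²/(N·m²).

C = ε₀A/d = (8.85×10^-12)(0.02500)/(2.16×10^-3) = 1.024×10^-10 F; ω = 1.04×10^6 rad/s.
I_d = C dV/dt, so |I_d|_max = C V₀ ω = (1.024×10^-10)(16.8)(1.04×10^6) = 1.79×10^-3 A.

1.79×10^-3 A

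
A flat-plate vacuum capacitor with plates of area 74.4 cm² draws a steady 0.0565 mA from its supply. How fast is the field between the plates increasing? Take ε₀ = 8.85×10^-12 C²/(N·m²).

8.58×10^8 V/(m·s)

The displacement current between the plates equals the conduction current, I_d = 0.0565 mA.
Then dE/dt = I_d/(ε₀A) = 8.58×10^8 V/(m·s).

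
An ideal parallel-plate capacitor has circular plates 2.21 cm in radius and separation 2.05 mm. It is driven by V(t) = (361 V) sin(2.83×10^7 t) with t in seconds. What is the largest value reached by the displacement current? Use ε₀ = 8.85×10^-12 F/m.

0.0677 A

(dE/dt)_max = V₀ω/d = 4.984×10^12 V/(m·s); ω = 2.83×10^7 rad/s.
I_d,max = ε₀ A (dE/dt)_max = (8.85×10^-12)(1.534×10^-3)(4.984×10^12) = 0.0677 A.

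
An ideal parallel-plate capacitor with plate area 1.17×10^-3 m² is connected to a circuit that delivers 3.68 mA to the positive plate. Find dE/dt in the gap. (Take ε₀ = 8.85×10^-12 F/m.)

3.55×10^11 V/(m·s)

By continuity, I_d in the gap equals the 3.68 mA flowing in the wire.
Inverting I_d = ε₀ A dE/dt gives dE/dt = 3.68×10^-3 / (8.85×10^-12 · 1.17×10^-3) = 3.55×10^11 V/(m·s).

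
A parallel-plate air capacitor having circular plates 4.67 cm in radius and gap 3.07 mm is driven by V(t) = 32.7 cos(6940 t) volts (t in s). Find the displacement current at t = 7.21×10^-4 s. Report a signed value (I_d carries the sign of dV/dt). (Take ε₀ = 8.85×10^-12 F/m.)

C = ε₀A/d = (8.85×10^-12)(6.851×10^-3)/(3.07×10^-3) = 1.975×10^-11 F. dV/dt = V₀ω·−sin(ωt); at ωt = 5.00374 rad this factor is 0.9579.
I_d = C dV/dt = (1.975×10^-11)(32.7)(6940)(0.9579) = 4.29×10^-6 A.

4.29×10^-6 A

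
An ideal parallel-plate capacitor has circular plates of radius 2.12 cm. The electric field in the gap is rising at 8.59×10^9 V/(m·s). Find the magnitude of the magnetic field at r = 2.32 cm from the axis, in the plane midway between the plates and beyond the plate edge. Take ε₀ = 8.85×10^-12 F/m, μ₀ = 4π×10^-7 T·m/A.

9.25×10^-10 T

Total displacement current: I_d = ε₀(πR²)(dE/dt) = (8.85×10^-12)(1.412×10^-3)(8.59×10^9) = 1.073×10^-4 A.
Outside the plates the loop encloses all of I_d, so B·2πr = μ₀ I_d and B = 9.25×10^-10 T.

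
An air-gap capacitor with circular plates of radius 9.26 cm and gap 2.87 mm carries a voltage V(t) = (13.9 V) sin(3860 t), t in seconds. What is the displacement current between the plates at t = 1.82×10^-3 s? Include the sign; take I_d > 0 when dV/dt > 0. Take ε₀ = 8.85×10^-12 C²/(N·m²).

3.29×10^-6 A

dE/dt = (V₀ω/d)·cos(ωt) with ωt = 7.0252 rad: (13.9)(3860)(0.7371)/(2.87×10^-3) = 1.378×10^7 V/(m·s).
I_d = ε₀ A dE/dt = (8.85×10^-12)(0.02694)(1.378×10^7) = 3.29×10^-6 A.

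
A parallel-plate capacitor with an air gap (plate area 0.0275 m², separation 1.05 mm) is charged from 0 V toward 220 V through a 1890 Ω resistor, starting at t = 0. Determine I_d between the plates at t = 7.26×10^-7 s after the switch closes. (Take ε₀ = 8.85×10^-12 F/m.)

0.0222 A

With C = ε₀A/d = (8.85×10^-12)(0.0275)/(1.05×10^-3) = 2.318×10^-10 F, the time constant is τ = RC = 4.381×10^-7 s, so t/τ = 1.657 and e^(−t/τ) = 0.1907.
I_d = I_cond = (V₀/R) e^(−t/τ) = (0.1164)(0.1907) = 0.0222 A.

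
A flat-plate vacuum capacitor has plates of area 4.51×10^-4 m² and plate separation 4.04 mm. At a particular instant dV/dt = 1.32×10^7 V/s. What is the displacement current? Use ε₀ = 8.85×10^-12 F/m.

1.30×10^-5 A

The displacement current equals the charging current C dV/dt. With C = ε₀A/d = (8.85×10^-12)(4.51×10^-4)/(4.04×10^-3) = 9.880×10^-13 F, I_d = (9.880×10^-13)(1.32×10^7) = 1.30×10^-5 A.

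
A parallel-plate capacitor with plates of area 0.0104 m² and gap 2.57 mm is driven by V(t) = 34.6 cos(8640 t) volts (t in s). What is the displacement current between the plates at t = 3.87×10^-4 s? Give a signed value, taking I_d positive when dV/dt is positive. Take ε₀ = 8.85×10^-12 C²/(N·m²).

2.15×10^-6 A

dV/dt = (34.6)(8640)·−sin(3.34368) = 6.000×10^4 V/s.
I_d = C dV/dt with C = ε₀A/d = (8.85×10^-12)(0.0104)/(2.57×10^-3) = 3.581×10^-11 F, so I_d = (3.581×10^-11)(6.000×10^4) = 2.15×10^-6 A.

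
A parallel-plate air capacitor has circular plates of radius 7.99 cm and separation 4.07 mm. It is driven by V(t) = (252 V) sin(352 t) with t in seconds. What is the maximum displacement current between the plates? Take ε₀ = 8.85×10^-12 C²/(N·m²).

3.87×10^-6 A

C = ε₀A/d = (8.85×10^-12)(0.02006)/(4.07×10^-3) = 4.362×10^-11 F; ω = 352 rad/s.
I_d = C dV/dt, so |I_d|_max = C V₀ ω = (4.362×10^-11)(252)(352) = 3.87×10^-6 A.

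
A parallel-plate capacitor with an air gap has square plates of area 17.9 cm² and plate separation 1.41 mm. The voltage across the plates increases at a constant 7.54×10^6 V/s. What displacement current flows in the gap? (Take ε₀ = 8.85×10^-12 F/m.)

E = V/d so dE/dt = (dV/dt)/d = 5.348×10^9 V/(m·s), and I_d = ε₀ A dE/dt = (8.85×10^-12)(1.79×10^-3)(5.348×10^9) = 8.47×10^-5 A.

8.47×10^-5 A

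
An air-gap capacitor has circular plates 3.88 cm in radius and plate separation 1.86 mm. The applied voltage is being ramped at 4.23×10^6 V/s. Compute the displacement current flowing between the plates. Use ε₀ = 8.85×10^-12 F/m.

The field between the plates is E = V/d, so dE/dt = (4.23×10^6)/(1.86×10^-3 m) = 2.274×10^9 V/(m·s).
I_d = ε₀ A (dE/dt) = (8.85×10^-12)(4.729×10^-3)(2.274×10^9) = 9.52×10^-5 A.

9.52×10^-5 A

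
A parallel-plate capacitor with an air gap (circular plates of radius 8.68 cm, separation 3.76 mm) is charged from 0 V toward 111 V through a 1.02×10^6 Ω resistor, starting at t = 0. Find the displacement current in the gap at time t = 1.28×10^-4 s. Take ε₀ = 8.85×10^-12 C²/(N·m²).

C = ε₀A/d = (8.85×10^-12)(0.02367)/(3.76×10^-3) = 5.571×10^-11 F, so τ = RC = 5.682×10^-5 s.
The conduction current is I(t) = (V₀/R) e^(−t/τ), and the displacement current between the plates equals it.
t/τ = 2.253; I_d = (111/1.02×10^6) · e^(−2.253) = (1.088×10^-4)(0.1051) = 1.14×10^-5 A.

1.14×10^-5 A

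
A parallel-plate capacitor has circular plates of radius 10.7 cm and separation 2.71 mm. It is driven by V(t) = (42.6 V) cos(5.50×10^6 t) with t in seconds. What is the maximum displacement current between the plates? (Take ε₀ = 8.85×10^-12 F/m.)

0.0275 A

(dE/dt)_max = V₀ω/d = 8.646×10^10 V/(m·s); ω = 5.50×10^6 rad/s.
I_d,max = ε₀ A (dE/dt)_max = (8.85×10^-12)(0.03597)(8.646×10^10) = 0.0275 A.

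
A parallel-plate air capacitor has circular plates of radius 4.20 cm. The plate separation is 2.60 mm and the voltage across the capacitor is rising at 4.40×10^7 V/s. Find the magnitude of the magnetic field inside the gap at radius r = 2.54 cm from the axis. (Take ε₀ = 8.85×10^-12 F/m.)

2.39×10^-9 T

dE/dt = (dV/dt)/d = 1.692×10^10 V/(m·s); I_d = ε₀(πR²)(dE/dt) = (8.85×10^-12)(5.542×10^-3)(1.692×10^10) = 8.299×10^-4 A.
∮B·dl = μ₀ I_d,enc with I_d,enc = I_d r²/R² = 3.035×10^-4 A; so B = μ₀ I_d,enc/(2πr) = 2.39×10^-9 T.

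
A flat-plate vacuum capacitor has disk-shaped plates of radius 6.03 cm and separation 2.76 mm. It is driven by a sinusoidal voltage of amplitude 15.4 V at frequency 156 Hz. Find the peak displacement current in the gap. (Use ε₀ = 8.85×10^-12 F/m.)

5.53×10^-7 A

The displacement current equals the conduction current C dV/dt, which peaks at C V₀ ω.
With C = ε₀A/d = (8.85×10^-12)(0.01142)/(2.76×10^-3) = 3.662×10^-11 F and ω = 2πf = 980.2 rad/s, I_d,max = (3.662×10^-11)(15.4)(980.2) = 5.53×10^-7 A.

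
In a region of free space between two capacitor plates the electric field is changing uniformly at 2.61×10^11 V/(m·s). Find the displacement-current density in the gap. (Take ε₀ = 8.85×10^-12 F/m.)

2.31 A/m²

J_d = ε₀ ∂E/∂t, so J_d = 2.31 A/m².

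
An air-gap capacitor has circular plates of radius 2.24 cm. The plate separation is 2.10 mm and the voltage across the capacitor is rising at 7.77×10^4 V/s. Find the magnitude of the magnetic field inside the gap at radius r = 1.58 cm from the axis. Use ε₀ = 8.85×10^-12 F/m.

I_d = C dV/dt with C = ε₀πR²/d = 6.642×10^-12 F, so I_d = (6.642×10^-12)(7.77×10^4) = 5.161×10^-7 A.
For r < R the Ampère–Maxwell law gives B(2πr) = μ₀ I_d (r²/R²), so B = μ₀ I_d r/(2πR²) = (4π×10^-7)(5.161×10^-7)(0.0158)/(2π·0.0224²) = 3.25×10^-12 T.

3.25×10^-12 T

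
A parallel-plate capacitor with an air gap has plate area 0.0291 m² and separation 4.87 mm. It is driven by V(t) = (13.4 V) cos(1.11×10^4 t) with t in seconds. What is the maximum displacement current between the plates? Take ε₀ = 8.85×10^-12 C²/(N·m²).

The displacement current equals the conduction current C dV/dt, which peaks at C V₀ ω.
With C = ε₀A/d = (8.85×10^-12)(0.0291)/(4.87×10^-3) = 5.288×10^-11 F and ω = 1.11×10^4 rad/s, I_d,max = (5.288×10^-11)(13.4)(1.11×10^4) = 7.87×10^-6 A.

7.87×10^-6 A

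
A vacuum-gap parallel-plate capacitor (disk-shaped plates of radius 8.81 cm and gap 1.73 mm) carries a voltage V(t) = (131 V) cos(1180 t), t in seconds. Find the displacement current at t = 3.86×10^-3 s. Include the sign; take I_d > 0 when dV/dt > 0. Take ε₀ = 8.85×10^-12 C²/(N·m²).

dV/dt = (131)(1180)·−sin(4.5548) = 1.527×10^5 V/s.
I_d = C dV/dt with C = ε₀A/d = (8.85×10^-12)(0.02438)/(1.73×10^-3) = 1.247×10^-10 F, so I_d = (1.247×10^-10)(1.527×10^5) = 1.90×10^-5 A.

1.90×10^-5 A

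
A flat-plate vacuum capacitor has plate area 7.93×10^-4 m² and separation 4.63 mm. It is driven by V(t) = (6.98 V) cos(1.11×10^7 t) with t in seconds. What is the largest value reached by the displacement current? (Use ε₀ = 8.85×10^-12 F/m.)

1.17×10^-4 A

(dE/dt)_max = V₀ω/d = 1.673×10^10 V/(m·s); ω = 1.11×10^7 rad/s.
I_d,max = ε₀ A (dE/dt)_max = (8.85×10^-12)(7.93×10^-4)(1.673×10^10) = 1.17×10^-4 A.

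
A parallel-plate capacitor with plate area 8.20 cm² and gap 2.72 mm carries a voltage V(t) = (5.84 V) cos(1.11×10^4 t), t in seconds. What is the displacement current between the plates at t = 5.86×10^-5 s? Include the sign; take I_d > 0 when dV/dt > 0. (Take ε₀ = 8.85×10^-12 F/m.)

C = ε₀A/d = (8.85×10^-12)(8.20×10^-4)/(2.72×10^-3) = 2.668×10^-12 F. dV/dt = V₀ω·−sin(ωt); at ωt = 0.65046 rad this factor is -0.6056.
I_d = C dV/dt = (2.668×10^-12)(5.84)(1.11×10^4)(-0.6056) = -1.05×10^-7 A.

-1.05×10^-7 A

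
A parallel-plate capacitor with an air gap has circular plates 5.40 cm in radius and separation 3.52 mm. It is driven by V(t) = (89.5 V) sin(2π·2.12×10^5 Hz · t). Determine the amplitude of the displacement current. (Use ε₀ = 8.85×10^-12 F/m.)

C = ε₀A/d = (8.85×10^-12)(9.161×10^-3)/(3.52×10^-3) = 2.303×10^-11 F; ω = 2πf = 1.332×10^6 rad/s.
I_d = C dV/dt, so |I_d|_max = C V₀ ω = (2.303×10^-11)(89.5)(1.332×10^6) = 2.75×10^-3 A.

2.75×10^-3 A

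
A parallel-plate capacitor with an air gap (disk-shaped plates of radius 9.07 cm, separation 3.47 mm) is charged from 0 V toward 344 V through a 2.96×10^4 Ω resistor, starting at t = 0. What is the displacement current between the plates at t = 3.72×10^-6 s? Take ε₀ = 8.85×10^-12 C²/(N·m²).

C = ε₀A/d = (8.85×10^-12)(0.02584)/(3.47×10^-3) = 6.590×10^-11 F and τ = RC = 1.951×10^-6 s. I_d in the gap equals the RC charging current.
I_d(t) = (V₀/R) e^(−t/τ) = 0.01162 · e^(−1.907) = 1.73×10^-3 A.

1.73×10^-3 A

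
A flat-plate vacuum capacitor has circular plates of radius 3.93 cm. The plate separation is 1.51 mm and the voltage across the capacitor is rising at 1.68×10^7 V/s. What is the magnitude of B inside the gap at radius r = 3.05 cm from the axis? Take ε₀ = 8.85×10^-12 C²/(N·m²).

1.89×10^-9 T

dE/dt = (dV/dt)/d = 1.113×10^10 V/(m·s); I_d = ε₀(πR²)(dE/dt) = (8.85×10^-12)(4.852×10^-3)(1.113×10^10) = 4.779×10^-4 A.
An Ampèrian loop of radius r encloses a fraction (r/R)² of I_d. Then B·2πr = μ₀ I_d (r/R)², giving B = μ₀ I_d r/(2πR²) = 1.89×10^-9 T.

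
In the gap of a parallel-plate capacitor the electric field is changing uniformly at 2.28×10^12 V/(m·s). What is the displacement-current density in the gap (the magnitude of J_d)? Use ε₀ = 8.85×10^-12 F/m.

20.2 A/m²

J_d = ε₀ dE/dt = (8.85×10^-12)(2.28×10^12) = 20.2 A/m².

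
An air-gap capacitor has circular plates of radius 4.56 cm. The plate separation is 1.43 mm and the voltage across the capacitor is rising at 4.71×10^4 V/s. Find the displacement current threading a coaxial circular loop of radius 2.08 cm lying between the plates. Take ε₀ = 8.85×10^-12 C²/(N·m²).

I_d = C dV/dt with C = ε₀πR²/d = 4.043×10^-11 F, so I_d = (4.043×10^-11)(4.71×10^4) = 1.904×10^-6 A.
Through an area πr² the displacement current is I_d·(πr²/πR²) = I_d (r/R)² = 3.96×10^-7 A.

3.96×10^-7 A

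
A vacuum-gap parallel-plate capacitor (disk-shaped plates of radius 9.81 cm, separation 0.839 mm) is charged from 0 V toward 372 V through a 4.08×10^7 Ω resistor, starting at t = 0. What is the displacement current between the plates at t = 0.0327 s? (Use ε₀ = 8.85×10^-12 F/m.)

7.39×10^-7 A

C = ε₀A/d = (8.85×10^-12)(0.03023)/(8.39×10^-4) = 3.189×10^-10 F and τ = RC = 0.01301 s. I_d in the gap equals the RC charging current.
I_d(t) = (V₀/R) e^(−t/τ) = 9.118×10^-6 · e^(−2.513) = 7.39×10^-7 A.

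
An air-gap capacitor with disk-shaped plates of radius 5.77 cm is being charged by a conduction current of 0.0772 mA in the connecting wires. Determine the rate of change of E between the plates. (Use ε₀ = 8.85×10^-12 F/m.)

By continuity, I_d in the gap equals the 0.0772 mA flowing in the wire.
Then dE/dt = I_d/(ε₀A) = 8.34×10^8 V/(m·s).

8.34×10^8 V/(m·s)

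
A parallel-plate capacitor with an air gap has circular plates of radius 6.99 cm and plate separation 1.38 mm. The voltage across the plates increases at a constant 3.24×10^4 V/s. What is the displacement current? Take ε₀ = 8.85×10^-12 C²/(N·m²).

C = ε₀A/d = (8.85×10^-12)(0.01535)/(1.38×10^-3) = 9.844×10^-11 F.
I_d = C dV/dt = (9.844×10^-11)(3.24×10^4) = 3.19×10^-6 A.

3.19×10^-6 A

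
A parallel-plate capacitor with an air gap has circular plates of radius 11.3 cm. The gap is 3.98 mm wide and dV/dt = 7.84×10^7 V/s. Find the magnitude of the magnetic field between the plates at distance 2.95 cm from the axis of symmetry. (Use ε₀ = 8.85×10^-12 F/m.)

I_d = C dV/dt with C = ε₀πR²/d = 8.919×10^-11 F, so I_d = (8.919×10^-11)(7.84×10^7) = 6.992×10^-3 A.
For r < R the Ampère–Maxwell law gives B(2πr) = μ₀ I_d (r²/R²), so B = μ₀ I_d r/(2πR²) = (4π×10^-7)(6.992×10^-3)(0.0295)/(2π·0.113²) = 3.23×10^-9 T.

3.23×10^-9 T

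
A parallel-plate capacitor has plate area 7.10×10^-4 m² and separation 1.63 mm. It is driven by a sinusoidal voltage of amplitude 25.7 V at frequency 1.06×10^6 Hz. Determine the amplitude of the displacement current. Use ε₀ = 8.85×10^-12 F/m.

(dE/dt)_max = V₀ω/d = 1.050×10^11 V/(m·s); ω = 2πf = 6.660×10^6 rad/s.
I_d,max = ε₀ A (dE/dt)_max = (8.85×10^-12)(7.10×10^-4)(1.050×10^11) = 6.60×10^-4 A.

6.60×10^-4 A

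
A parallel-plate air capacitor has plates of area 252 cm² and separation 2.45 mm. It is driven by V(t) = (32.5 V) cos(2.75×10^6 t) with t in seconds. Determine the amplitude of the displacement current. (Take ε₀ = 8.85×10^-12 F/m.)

The displacement current equals the conduction current C dV/dt, which peaks at C V₀ ω.
With C = ε₀A/d = (8.85×10^-12)(0.0252)/(2.45×10^-3) = 9.103×10^-11 F and ω = 2.75×10^6 rad/s, I_d,max = (9.103×10^-11)(32.5)(2.75×10^6) = 8.14×10^-3 A.

8.14×10^-3 A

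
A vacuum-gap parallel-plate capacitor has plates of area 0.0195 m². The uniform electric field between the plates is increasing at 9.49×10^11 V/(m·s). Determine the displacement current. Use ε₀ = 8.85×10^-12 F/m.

The displacement current is ε₀ times dΦ_E/dt = ε₀ A dE/dt = (8.85×10^-12)(0.0195)(9.49×10^11) = 0.164 A.

0.164 A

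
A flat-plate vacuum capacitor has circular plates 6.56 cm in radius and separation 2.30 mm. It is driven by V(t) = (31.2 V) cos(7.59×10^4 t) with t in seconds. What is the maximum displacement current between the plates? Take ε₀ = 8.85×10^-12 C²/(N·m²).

1.23×10^-4 A

(dE/dt)_max = V₀ω/d = 1.030×10^9 V/(m·s); ω = 7.59×10^4 rad/s.
I_d,max = ε₀ A (dE/dt)_max = (8.85×10^-12)(0.01352)(1.030×10^9) = 1.23×10^-4 A.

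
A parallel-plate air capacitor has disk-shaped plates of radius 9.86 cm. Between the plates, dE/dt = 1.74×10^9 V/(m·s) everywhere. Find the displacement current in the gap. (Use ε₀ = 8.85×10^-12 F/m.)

With a uniform field, Φ_E = EA, so I_d = ε₀ A dE/dt = 4.70×10^-4 A.

4.70×10^-4 A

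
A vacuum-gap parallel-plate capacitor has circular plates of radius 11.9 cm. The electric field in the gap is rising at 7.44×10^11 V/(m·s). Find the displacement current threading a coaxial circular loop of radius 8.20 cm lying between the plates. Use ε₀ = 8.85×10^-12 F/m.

Through the whole plate area (πR² = 0.04449 m²), I_d = ε₀ πR² dE/dt = 0.2929 A.
The field is uniform, so I_d,enc = I_d (r/R)² = (0.2929)(8.20/11.9)² = 0.139 A.

0.139 A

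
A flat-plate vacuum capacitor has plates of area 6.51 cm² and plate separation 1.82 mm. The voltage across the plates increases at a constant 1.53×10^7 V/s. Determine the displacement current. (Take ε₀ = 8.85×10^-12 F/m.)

4.84×10^-5 A

C = ε₀A/d = (8.85×10^-12)(6.51×10^-4)/(1.82×10^-3) = 3.166×10^-12 F.
I_d = C dV/dt = (3.166×10^-12)(1.53×10^7) = 4.84×10^-5 A.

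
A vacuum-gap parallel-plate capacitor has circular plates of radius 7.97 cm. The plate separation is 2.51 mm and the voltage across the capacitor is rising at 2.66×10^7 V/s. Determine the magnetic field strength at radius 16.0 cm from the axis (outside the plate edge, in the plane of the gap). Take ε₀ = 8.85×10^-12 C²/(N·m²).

With E = V/d, dE/dt = 1.060×10^10 V/(m·s) and πR² = 0.01996 m², giving I_d = ε₀ πR² dE/dt = 1.872×10^-3 A.
With r > R the enclosed displacement current is the full I_d; B = μ₀ I_d / (2πr) = 2.34×10^-9 T.

2.34×10^-9 T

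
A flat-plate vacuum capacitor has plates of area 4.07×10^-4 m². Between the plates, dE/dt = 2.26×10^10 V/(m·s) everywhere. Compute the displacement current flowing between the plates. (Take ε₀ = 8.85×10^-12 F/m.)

The displacement current is ε₀ times dΦ_E/dt = ε₀ A dE/dt = (8.85×10^-12)(4.07×10^-4)(2.26×10^10) = 8.14×10^-5 A.

8.14×10^-5 A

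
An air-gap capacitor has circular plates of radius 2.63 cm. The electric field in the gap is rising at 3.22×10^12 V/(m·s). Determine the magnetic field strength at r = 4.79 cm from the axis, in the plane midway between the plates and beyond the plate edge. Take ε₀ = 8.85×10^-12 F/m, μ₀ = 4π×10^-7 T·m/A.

2.59×10^-7 T

Total displacement current: I_d = ε₀(πR²)(dE/dt) = (8.85×10^-12)(2.173×10^-3)(3.22×10^12) = 0.06192 A.
With r > R the enclosed displacement current is the full I_d; B = μ₀ I_d / (2πr) = 2.59×10^-7 T.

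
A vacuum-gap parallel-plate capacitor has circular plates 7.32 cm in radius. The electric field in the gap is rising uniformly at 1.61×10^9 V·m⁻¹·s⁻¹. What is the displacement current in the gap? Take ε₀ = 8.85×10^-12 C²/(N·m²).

I_d = ε₀ A (dE/dt) = (8.85×10^-12)(0.01683 m²)(1.61×10^9) = 2.40×10^-4 A.

2.40×10^-4 A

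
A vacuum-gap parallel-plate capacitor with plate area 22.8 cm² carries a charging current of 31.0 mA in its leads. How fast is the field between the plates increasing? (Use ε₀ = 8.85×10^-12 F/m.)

Charge continuity gives I_d = I = 0.0310 A between the plates.
Inverting I_d = ε₀ A dE/dt gives dE/dt = 0.0310 / (8.85×10^-12 · 2.28×10^-3) = 1.54×10^12 V/(m·s).

1.54×10^12 V/(m·s)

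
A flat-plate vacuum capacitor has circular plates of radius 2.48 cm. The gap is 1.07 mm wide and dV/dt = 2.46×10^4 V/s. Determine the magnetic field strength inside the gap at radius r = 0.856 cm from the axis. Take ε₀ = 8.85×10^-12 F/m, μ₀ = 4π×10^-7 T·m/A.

1.09×10^-12 T

With E = V/d, dE/dt = 2.299×10^7 V/(m·s) and πR² = 1.932×10^-3 m², giving I_d = ε₀ πR² dE/dt = 3.931×10^-7 A.
An Ampèrian loop of radius r encloses a fraction (r/R)² of I_d. Then B·2πr = μ₀ I_d (r/R)², giving B = μ₀ I_d r/(2πR²) = 1.09×10^-12 T.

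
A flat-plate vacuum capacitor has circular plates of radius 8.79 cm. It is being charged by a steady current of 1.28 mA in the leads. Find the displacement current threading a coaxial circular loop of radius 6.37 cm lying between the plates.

6.72×10^-4 A

By continuity the displacement current in the gap matches the conduction current: I_d = 1.28×10^-3 A.
Since J_d is uniform, the enclosed fraction is (r/R)² = 0.5252, giving I_d,enc = 6.72×10^-4 A.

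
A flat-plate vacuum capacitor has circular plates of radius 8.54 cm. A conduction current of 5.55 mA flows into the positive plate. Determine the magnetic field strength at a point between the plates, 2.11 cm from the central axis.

3.21×10^-9 T

No conduction current crosses the gap, so I_d there equals the 5.55×10^-3 A in the leads.
∮B·dl = μ₀ I_d,enc with I_d,enc = I_d r²/R² = 3.388×10^-4 A; so B = μ₀ I_d,enc/(2πr) = 3.21×10^-9 T.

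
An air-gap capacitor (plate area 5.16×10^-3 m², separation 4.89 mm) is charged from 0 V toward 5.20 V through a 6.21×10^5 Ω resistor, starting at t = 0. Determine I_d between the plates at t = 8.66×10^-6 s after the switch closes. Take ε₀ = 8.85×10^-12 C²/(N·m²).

With C = ε₀A/d = (8.85×10^-12)(5.16×10^-3)/(4.89×10^-3) = 9.339×10^-12 F, the time constant is τ = RC = 5.800×10^-6 s, so t/τ = 1.493 and e^(−t/τ) = 0.2247.
I_d = I_cond = (V₀/R) e^(−t/τ) = (8.374×10^-6)(0.2247) = 1.88×10^-6 A.

1.88×10^-6 A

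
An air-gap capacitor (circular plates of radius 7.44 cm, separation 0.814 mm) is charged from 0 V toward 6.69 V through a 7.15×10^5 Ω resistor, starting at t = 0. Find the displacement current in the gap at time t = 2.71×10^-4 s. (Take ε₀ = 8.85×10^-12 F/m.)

C = ε₀A/d = (8.85×10^-12)(0.01739)/(8.14×10^-4) = 1.891×10^-10 F and τ = RC = 1.352×10^-4 s. I_d in the gap equals the RC charging current.
I_d(t) = (V₀/R) e^(−t/τ) = 9.357×10^-6 · e^(−2.004) = 1.26×10^-6 A.

1.26×10^-6 A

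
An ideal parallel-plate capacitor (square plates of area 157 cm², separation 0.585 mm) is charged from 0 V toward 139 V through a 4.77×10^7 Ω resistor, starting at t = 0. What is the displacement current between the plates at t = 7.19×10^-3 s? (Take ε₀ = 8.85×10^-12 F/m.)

C = ε₀A/d = (8.85×10^-12)(0.0157)/(5.85×10^-4) = 2.375×10^-10 F, so τ = RC = 0.01133 s.
The conduction current is I(t) = (V₀/R) e^(−t/τ), and the displacement current between the plates equals it.
t/τ = 0.6346; I_d = (139/4.77×10^7) · e^(−0.6346) = (2.914×10^-6)(0.5301) = 1.54×10^-6 A.

1.54×10^-6 A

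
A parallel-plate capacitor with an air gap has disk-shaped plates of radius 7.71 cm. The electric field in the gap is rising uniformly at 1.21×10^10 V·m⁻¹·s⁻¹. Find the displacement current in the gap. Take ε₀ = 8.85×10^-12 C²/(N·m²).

I_d = ε₀ A (dE/dt) = (8.85×10^-12)(0.01867 m²)(1.21×10^10) = 2.00×10^-3 A.

2.00×10^-3 A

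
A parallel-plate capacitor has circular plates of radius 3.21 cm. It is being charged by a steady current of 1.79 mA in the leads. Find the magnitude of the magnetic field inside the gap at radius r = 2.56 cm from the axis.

8.89×10^-9 T

Between the plates the displacement current equals the wire current: I_d = 1.79 mA = 1.79×10^-3 A.
For r < R the Ampère–Maxwell law gives B(2πr) = μ₀ I_d (r²/R²), so B = μ₀ I_d r/(2πR²) = (4π×10^-7)(1.79×10^-3)(0.0256)/(2π·0.0321²) = 8.89×10^-9 T.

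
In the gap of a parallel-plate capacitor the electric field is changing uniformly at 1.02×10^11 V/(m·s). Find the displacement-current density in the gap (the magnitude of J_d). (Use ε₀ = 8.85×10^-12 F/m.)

0.903 A/m²

J_d = ε₀ dE/dt = (8.85×10^-12)(1.02×10^11) = 0.903 A/m².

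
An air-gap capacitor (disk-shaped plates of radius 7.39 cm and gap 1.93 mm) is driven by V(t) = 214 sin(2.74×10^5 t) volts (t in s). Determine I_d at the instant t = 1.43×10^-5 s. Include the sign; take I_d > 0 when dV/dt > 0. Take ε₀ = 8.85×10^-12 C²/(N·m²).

-3.29×10^-3 A

dE/dt = (V₀ω/d)·cos(ωt) with ωt = 3.9182 rad: (214)(2.74×10^5)(-0.7133)/(1.93×10^-3) = -2.167×10^10 V/(m·s).
I_d = ε₀ A dE/dt = (8.85×10^-12)(0.01716)(-2.167×10^10) = -3.29×10^-3 A.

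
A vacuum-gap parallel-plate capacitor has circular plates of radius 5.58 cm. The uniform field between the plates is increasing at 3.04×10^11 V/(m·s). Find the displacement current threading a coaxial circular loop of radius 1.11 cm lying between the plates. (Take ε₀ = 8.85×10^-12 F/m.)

1.04×10^-3 A

Through the whole plate area (πR² = 9.782×10^-3 m²), I_d = ε₀ πR² dE/dt = 0.02632 A.
The field is uniform, so I_d,enc = I_d (r/R)² = (0.02632)(1.11/5.58)² = 1.04×10^-3 A.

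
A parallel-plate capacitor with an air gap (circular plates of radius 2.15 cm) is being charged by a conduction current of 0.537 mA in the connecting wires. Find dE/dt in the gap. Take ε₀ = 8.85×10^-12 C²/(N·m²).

Charge continuity gives I_d = I = 5.37×10^-4 A between the plates.
Inverting I_d = ε₀ A dE/dt gives dE/dt = 5.37×10^-4 / (8.85×10^-12 · 1.452×10^-3) = 4.18×10^10 V/(m·s).

4.18×10^10 V/(m·s)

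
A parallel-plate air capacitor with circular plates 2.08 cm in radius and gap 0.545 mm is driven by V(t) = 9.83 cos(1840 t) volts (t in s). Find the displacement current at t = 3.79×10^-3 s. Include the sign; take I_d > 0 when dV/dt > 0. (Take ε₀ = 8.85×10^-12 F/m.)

-2.54×10^-7 A

dV/dt = (9.83)(1840)·−sin(6.9736) = -1.152×10^4 V/s.
I_d = C dV/dt with C = ε₀A/d = (8.85×10^-12)(1.359×10^-3)/(5.45×10^-4) = 2.207×10^-11 F, so I_d = (2.207×10^-11)(-1.152×10^4) = -2.54×10^-7 A.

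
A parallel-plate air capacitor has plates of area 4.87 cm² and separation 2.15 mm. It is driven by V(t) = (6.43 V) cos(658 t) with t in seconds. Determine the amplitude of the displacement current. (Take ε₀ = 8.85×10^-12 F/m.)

8.48×10^-9 A

The displacement current equals the conduction current C dV/dt, which peaks at C V₀ ω.
With C = ε₀A/d = (8.85×10^-12)(4.87×10^-4)/(2.15×10^-3) = 2.005×10^-12 F and ω = 658 rad/s, I_d,max = (2.005×10^-12)(6.43)(658) = 8.48×10^-9 A.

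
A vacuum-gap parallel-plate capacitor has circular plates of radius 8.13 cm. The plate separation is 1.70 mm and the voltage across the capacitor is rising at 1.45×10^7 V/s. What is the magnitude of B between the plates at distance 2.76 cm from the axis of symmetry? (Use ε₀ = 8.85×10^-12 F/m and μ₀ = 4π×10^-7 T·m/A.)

1.31×10^-9 T

dE/dt = (dV/dt)/d = 8.529×10^9 V/(m·s); I_d = ε₀(πR²)(dE/dt) = (8.85×10^-12)(0.02076)(8.529×10^9) = 1.567×10^-3 A.
∮B·dl = μ₀ I_d,enc with I_d,enc = I_d r²/R² = 1.806×10^-4 A; so B = μ₀ I_d,enc/(2πr) = 1.31×10^-9 T.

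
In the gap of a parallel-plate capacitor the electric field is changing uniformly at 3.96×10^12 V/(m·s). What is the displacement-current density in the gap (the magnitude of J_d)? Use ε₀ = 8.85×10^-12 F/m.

35.0 A/m²

J_d = ε₀ ∂E/∂t, so J_d = 35.0 A/m².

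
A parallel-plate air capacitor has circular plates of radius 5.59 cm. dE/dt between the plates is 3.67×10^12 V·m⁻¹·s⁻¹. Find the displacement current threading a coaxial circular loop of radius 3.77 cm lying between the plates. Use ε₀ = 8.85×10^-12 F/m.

0.145 A

Through the whole plate area (πR² = 9.817×10^-3 m²), I_d = ε₀ πR² dE/dt = 0.3189 A.
Through an area πr² the displacement current is I_d·(πr²/πR²) = I_d (r/R)² = 0.145 A.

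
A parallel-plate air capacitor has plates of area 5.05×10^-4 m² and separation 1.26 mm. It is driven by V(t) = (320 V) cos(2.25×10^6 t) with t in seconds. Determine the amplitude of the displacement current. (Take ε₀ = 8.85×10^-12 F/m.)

2.55×10^-3 A

The displacement current equals the conduction current C dV/dt, which peaks at C V₀ ω.
With C = ε₀A/d = (8.85×10^-12)(5.05×10^-4)/(1.26×10^-3) = 3.547×10^-12 F and ω = 2.25×10^6 rad/s, I_d,max = (3.547×10^-12)(320)(2.25×10^6) = 2.55×10^-3 A.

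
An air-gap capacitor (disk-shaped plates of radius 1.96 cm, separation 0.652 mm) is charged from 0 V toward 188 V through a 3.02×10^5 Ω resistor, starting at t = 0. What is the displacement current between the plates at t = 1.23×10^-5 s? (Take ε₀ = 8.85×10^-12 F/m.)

C = ε₀A/d = (8.85×10^-12)(1.207×10^-3)/(6.52×10^-4) = 1.638×10^-11 F, so τ = RC = 4.947×10^-6 s.
The conduction current is I(t) = (V₀/R) e^(−t/τ), and the displacement current between the plates equals it.
t/τ = 2.486; I_d = (188/3.02×10^5) · e^(−2.486) = (6.225×10^-4)(0.08324) = 5.18×10^-5 A.

5.18×10^-5 A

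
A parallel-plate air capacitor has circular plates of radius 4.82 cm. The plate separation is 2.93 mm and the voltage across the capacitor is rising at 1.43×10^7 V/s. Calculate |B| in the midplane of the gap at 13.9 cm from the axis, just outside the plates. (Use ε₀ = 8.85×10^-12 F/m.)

4.54×10^-10 T

dE/dt = (dV/dt)/d = 4.881×10^9 V/(m·s); I_d = ε₀(πR²)(dE/dt) = (8.85×10^-12)(7.299×10^-3)(4.881×10^9) = 3.153×10^-4 A.
With r > R the enclosed displacement current is the full I_d; B = μ₀ I_d / (2πr) = 4.54×10^-10 T.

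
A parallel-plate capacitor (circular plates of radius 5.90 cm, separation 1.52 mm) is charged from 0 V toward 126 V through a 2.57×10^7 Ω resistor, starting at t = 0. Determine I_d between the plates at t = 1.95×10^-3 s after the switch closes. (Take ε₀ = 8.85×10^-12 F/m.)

1.49×10^-6 A

C = ε₀A/d = (8.85×10^-12)(0.01094)/(1.52×10^-3) = 6.370×10^-11 F, so τ = RC = 1.637×10^-3 s.
The conduction current is I(t) = (V₀/R) e^(−t/τ), and the displacement current between the plates equals it.
t/τ = 1.191; I_d = (126/2.57×10^7) · e^(−1.191) = (4.903×10^-6)(0.3039) = 1.49×10^-6 A.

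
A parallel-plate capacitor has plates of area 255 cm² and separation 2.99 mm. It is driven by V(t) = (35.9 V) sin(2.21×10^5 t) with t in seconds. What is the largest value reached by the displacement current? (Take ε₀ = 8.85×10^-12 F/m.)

(dE/dt)_max = V₀ω/d = 2.653×10^9 V/(m·s); ω = 2.21×10^5 rad/s.
I_d,max = ε₀ A (dE/dt)_max = (8.85×10^-12)(0.0255)(2.653×10^9) = 5.99×10^-4 A.

5.99×10^-4 A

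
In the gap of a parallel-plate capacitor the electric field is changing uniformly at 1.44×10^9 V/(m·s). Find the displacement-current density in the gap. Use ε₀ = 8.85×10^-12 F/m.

J_d = ε₀ dE/dt = (8.85×10^-12)(1.44×10^9) = 0.0127 A/m².

0.0127 A/m²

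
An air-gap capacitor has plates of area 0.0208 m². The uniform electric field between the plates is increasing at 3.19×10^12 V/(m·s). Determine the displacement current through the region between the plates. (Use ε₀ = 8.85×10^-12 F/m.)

With a uniform field, Φ_E = EA, so I_d = ε₀ A dE/dt = 0.587 A.

0.587 A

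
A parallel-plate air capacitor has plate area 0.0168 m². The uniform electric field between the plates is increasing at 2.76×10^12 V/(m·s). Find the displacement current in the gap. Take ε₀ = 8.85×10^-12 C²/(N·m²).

With a uniform field, Φ_E = EA, so I_d = ε₀ A dE/dt = 0.410 A.

0.410 A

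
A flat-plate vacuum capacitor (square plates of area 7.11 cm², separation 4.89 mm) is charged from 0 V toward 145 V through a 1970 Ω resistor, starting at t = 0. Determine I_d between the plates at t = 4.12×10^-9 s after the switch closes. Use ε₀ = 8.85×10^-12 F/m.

0.0145 A

C = ε₀A/d = (8.85×10^-12)(7.11×10^-4)/(4.89×10^-3) = 1.287×10^-12 F, so τ = RC = 2.535×10^-9 s.
The conduction current is I(t) = (V₀/R) e^(−t/τ), and the displacement current between the plates equals it.
t/τ = 1.625; I_d = (145/1970) · e^(−1.625) = (0.07360)(0.1969) = 0.0145 A.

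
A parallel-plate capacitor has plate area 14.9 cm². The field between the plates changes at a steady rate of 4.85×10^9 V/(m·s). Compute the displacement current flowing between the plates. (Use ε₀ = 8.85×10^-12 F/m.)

I_d = ε₀ A (dE/dt) = (8.85×10^-12)(1.49×10^-3 m²)(4.85×10^9) = 6.40×10^-5 A.

6.40×10^-5 A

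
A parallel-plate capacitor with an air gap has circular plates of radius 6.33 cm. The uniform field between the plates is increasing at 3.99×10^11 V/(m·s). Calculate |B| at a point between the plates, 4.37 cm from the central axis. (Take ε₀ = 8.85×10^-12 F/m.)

Through the whole plate area (πR² = 0.01259 m²), I_d = ε₀ πR² dE/dt = 0.04446 A.
∮B·dl = μ₀ I_d,enc with I_d,enc = I_d r²/R² = 0.02119 A; so B = μ₀ I_d,enc/(2πr) = 9.70×10^-8 T.

9.70×10^-8 T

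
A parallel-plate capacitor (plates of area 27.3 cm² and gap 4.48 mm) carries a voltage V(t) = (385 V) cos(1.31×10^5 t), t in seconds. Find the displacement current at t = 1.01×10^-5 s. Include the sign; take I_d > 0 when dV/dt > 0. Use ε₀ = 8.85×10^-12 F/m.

-2.64×10^-4 A

C = ε₀A/d = (8.85×10^-12)(2.73×10^-3)/(4.48×10^-3) = 5.393×10^-12 F. dV/dt = V₀ω·−sin(ωt); at ωt = 1.3231 rad this factor is -0.9695.
I_d = C dV/dt = (5.393×10^-12)(385)(1.31×10^5)(-0.9695) = -2.64×10^-4 A.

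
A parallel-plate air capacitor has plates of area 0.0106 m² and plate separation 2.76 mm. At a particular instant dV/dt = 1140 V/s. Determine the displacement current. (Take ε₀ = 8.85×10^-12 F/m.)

3.87×10^-8 A

The field between the plates is E = V/d, so dE/dt = (1140)/(2.76×10^-3 m) = 4.130×10^5 V/(m·s).
I_d = ε₀ A (dE/dt) = (8.85×10^-12)(0.0106)(4.130×10^5) = 3.87×10^-8 A.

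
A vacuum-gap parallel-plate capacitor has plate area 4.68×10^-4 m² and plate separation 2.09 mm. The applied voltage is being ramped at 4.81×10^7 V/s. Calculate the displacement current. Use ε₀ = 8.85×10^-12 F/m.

C = ε₀A/d = (8.85×10^-12)(4.68×10^-4)/(2.09×10^-3) = 1.982×10^-12 F.
I_d = C dV/dt = (1.982×10^-12)(4.81×10^7) = 9.53×10^-5 A.

9.53×10^-5 A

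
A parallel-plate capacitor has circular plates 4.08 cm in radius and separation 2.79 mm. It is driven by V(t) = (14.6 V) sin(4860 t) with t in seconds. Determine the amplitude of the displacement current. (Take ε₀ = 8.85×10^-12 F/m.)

C = ε₀A/d = (8.85×10^-12)(5.230×10^-3)/(2.79×10^-3) = 1.659×10^-11 F; ω = 4860 rad/s.
I_d = C dV/dt, so |I_d|_max = C V₀ ω = (1.659×10^-11)(14.6)(4860) = 1.18×10^-6 A.

1.18×10^-6 A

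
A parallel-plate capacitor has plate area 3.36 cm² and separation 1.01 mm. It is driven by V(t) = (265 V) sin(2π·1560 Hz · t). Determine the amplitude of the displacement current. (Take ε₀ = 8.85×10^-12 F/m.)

(dE/dt)_max = V₀ω/d = 2.572×10^9 V/(m·s); ω = 2πf = 9802 rad/s.
I_d,max = ε₀ A (dE/dt)_max = (8.85×10^-12)(3.36×10^-4)(2.572×10^9) = 7.65×10^-6 A.

7.65×10^-6 A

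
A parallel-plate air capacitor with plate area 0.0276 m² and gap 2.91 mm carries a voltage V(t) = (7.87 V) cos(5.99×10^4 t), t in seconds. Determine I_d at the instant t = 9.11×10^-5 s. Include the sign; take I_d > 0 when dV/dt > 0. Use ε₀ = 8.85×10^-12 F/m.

C = ε₀A/d = (8.85×10^-12)(0.0276)/(2.91×10^-3) = 8.394×10^-11 F. dV/dt = V₀ω·−sin(ωt); at ωt = 5.45689 rad this factor is 0.7354.
I_d = C dV/dt = (8.394×10^-11)(7.87)(5.99×10^4)(0.7354) = 2.91×10^-5 A.

2.91×10^-5 A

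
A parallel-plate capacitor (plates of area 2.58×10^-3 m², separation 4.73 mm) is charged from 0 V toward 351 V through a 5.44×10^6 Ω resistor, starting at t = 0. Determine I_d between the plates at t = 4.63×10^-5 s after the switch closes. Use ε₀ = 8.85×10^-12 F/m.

C = ε₀A/d = (8.85×10^-12)(2.58×10^-3)/(4.73×10^-3) = 4.827×10^-12 F, so τ = RC = 2.626×10^-5 s.
The conduction current is I(t) = (V₀/R) e^(−t/τ), and the displacement current between the plates equals it.
t/τ = 1.763; I_d = (351/5.44×10^6) · e^(−1.763) = (6.452×10^-5)(0.1715) = 1.11×10^-5 A.

1.11×10^-5 A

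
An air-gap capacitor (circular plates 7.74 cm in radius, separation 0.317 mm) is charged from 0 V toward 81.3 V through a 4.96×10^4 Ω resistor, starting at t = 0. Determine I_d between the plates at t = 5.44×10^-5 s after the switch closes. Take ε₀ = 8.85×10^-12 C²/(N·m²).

C = ε₀A/d = (8.85×10^-12)(0.01882)/(3.17×10^-4) = 5.254×10^-10 F, so τ = RC = 2.606×10^-5 s.
The conduction current is I(t) = (V₀/R) e^(−t/τ), and the displacement current between the plates equals it.
t/τ = 2.087; I_d = (81.3/4.96×10^4) · e^(−2.087) = (1.639×10^-3)(0.1241) = 2.03×10^-4 A.

2.03×10^-4 A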